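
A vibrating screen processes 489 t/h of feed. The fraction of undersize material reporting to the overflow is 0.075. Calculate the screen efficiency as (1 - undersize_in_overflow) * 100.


92.5%

Screen efficiency = (1 - fraction of undersize in overflow) * 100
= (1 - 0.075) * 100
= 0.925 * 100
= 92.5%


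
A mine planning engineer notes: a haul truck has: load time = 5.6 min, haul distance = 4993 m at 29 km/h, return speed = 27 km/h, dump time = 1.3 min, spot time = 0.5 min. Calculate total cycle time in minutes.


Convert haul speed to m/min: 29 * 1000/60 = 483.3333333 m/min
Haul time = 4993 / 483.3333333 = 10.33034483 min
Convert return speed to m/min: 27 * 1000/60 = 450 m/min
Return time = 4993 / 450 = 11.09555556 min
Total cycle time:
= 5.6 + 10.33034483 + 1.3 + 11.09555556 + 0.5
= 28.8259 min

28.8259 min


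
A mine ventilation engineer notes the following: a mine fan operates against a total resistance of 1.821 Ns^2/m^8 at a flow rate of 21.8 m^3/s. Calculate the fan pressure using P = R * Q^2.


Compute Q^2:
Q^2 = 21.8^2 = 475.24
Compute pressure:
P = R * Q^2 = 1.821 * 475.24
= 865.412 Pa

865.412 Pa


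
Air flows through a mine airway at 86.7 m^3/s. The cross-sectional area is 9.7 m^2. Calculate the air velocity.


8.9381 m/s

Velocity = flow rate / cross-sectional area
= 86.7 / 9.7
= 8.9381 m/s


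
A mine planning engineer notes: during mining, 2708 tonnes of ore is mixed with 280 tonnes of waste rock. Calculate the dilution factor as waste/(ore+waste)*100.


Total material = ore + waste
= 2708 + 280 = 2988 tonnes
Dilution = waste / total * 100
= 280 / 2988 * 100
= 0.093708166 * 100
= 9.3708%

9.3708%


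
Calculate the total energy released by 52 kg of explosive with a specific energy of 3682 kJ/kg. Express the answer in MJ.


Energy = mass * specific_energy / 1000
= 52 * 3682 / 1000
= 191464 / 1000
= 191.464 MJ

191.464 MJ


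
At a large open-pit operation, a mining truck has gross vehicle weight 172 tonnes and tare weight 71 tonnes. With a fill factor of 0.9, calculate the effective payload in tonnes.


90.9 tonnes

Maximum payload = gross - tare
= 172 - 71 = 101 tonnes
Effective payload = max payload * fill factor
= 101 * 0.9
= 90.9 tonnes


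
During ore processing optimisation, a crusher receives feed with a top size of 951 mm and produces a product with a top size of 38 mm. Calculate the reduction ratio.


25.0263

Reduction ratio = feed size / product size
= 951 / 38
= 25.0263


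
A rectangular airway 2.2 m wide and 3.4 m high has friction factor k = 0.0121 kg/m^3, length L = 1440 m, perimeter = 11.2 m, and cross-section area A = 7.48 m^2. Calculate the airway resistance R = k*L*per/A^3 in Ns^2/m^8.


Compute the numerator:
k * L * per = 0.0121 * 1440 * 11.2
= 195.1488
Compute the denominator:
A^3 = 7.48^3 = 418.508992
Resistance:
R = 195.1488 / 418.508992
= 0.4663 Ns^2/m^8

0.4663 Ns^2/m^8


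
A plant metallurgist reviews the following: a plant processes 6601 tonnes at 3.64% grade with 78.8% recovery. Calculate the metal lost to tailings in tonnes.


Total metal in feed:
= 6601 * 3.64 / 100 = 240.2764 tonnes
Metal recovered:
= 240.2764 * 78.8 / 100 = 189.3378032 tonnes
Metal lost to tailings:
= 240.2764 - 189.3378032
= 50.9386 tonnes

50.9386 tonnes


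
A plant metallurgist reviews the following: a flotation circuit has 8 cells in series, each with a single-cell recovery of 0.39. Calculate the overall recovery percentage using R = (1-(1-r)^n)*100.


Complement of single-cell recovery:
1 - r = 1 - 0.39 = 0.61
Raise to power n:
(1 - r)^8 = 0.61^8 = 0.0191707313
Overall recovery:
R = (1 - 0.0191707313) * 100
= 98.0829%

98.0829%


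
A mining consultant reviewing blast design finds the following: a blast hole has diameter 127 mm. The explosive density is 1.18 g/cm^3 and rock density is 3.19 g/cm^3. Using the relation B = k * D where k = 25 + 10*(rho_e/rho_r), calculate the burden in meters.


3.6448 m

First, compute k:
rho_e / rho_r = 1.18 / 3.19 = 0.3699059561
k = 25 + 10 * 0.3699059561 = 28.69905956
Then, compute burden:
B = k * D / 1000 = 28.69905956 * 127 / 1000
= 3644.780564 / 1000
= 3.6448 m


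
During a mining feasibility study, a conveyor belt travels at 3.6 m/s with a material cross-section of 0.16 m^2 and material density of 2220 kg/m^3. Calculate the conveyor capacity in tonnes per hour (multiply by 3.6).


Volumetric flow = speed * area
= 3.6 * 0.16 = 0.576 m^3/s
Mass flow = volumetric * density
= 0.576 * 2220 = 1278.72 kg/s
Convert to t/h: multiply by 3.6
Capacity = 1278.72 * 3.6
= 4603.392 t/h

4603.392 t/h


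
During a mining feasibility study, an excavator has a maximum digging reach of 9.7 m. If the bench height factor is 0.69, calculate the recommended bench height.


Bench height = reach * factor
= 9.7 * 0.69
= 6.693 m

6.693 m


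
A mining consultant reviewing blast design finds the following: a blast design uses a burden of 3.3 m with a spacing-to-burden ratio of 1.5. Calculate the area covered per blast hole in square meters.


First, find the spacing:
Spacing = burden * ratio = 3.3 * 1.5
= 4.95 m
Then, calculate the area:
Area = burden * spacing = 3.3 * 4.95
= 16.335 m^2

16.335 m^2


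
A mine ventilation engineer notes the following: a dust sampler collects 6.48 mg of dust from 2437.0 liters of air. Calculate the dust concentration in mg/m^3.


2.659 mg/m^3

Convert liters to m^3: 1 m^3 = 1000 L
Concentration = mass / volume * 1000
= 6.48 / 2437.0 * 1000
= 0.002659006976 * 1000
= 2.659 mg/m^3


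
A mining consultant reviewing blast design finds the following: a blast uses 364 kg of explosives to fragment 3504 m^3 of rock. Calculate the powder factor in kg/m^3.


0.1039 kg/m^3

Powder factor = explosive mass / rock volume
= 364 / 3504
= 0.1039 kg/m^3


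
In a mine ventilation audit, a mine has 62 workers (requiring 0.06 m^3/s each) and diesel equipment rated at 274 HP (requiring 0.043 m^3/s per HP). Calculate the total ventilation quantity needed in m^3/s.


Airflow for workers:
Q_people = 62 * 0.06 = 3.72 m^3/s
Airflow for diesel equipment:
Q_diesel = 274 * 0.043 = 11.782 m^3/s
Total ventilation:
Q_total = 3.72 + 11.782
= 15.502 m^3/s

15.502 m^3/s


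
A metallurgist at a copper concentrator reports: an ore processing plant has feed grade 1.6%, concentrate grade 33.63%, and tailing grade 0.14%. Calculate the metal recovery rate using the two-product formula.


91.6315%

Using the two-product formula:
R = 100 * c * (f - t) / (f * (c - t))
Numerator = 100 * 33.63 * (1.6 - 0.14)
= 100 * 33.63 * 1.46
= 4909.98
Denominator = 1.6 * (33.63 - 0.14)
= 1.6 * 33.49
= 53.584
R = 4909.98 / 53.584
= 91.6315%


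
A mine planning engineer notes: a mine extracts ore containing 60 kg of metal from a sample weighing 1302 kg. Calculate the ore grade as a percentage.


4.6083%

Ore grade = (metal mass / ore mass) * 100
= (60 / 1302) * 100
= 0.04608294931 * 100
= 4.6083%


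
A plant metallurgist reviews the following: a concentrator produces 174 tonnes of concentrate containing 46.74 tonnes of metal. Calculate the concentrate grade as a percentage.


26.8621%

Grade = (metal in concentrate / concentrate mass) * 100
= (46.74 / 174) * 100
= 0.2686206897 * 100
= 26.8621%


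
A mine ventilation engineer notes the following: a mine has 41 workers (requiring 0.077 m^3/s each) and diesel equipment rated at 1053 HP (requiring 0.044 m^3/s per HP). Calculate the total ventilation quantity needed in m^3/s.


49.489 m^3/s

Airflow for workers:
Q_people = 41 * 0.077 = 3.157 m^3/s
Airflow for diesel equipment:
Q_diesel = 1053 * 0.044 = 46.332 m^3/s
Total ventilation:
Q_total = 3.157 + 46.332
= 49.489 m^3/s


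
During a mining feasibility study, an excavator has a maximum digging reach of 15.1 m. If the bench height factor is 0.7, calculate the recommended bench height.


10.57 m

Bench height = reach * factor
= 15.1 * 0.7
= 10.57 m


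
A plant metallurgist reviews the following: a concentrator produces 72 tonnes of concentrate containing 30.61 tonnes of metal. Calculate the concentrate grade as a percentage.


Grade = (metal in concentrate / concentrate mass) * 100
= (30.61 / 72) * 100
= 0.4251388889 * 100
= 42.5139%

42.5139%


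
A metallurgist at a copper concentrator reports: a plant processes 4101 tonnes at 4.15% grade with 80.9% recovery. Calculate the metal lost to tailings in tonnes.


32.5066 tonnes

Total metal in feed:
= 4101 * 4.15 / 100 = 170.1915 tonnes
Metal recovered:
= 170.1915 * 80.9 / 100 = 137.6849235 tonnes
Metal lost to tailings:
= 170.1915 - 137.6849235
= 32.5066 tonnes


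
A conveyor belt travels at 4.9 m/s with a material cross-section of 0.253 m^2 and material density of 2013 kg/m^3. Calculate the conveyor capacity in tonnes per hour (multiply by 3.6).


8983.858 t/h

Volumetric flow = speed * area
= 4.9 * 0.253 = 1.2397 m^3/s
Mass flow = volumetric * density
= 1.2397 * 2013 = 2495.5161 kg/s
Convert to t/h: multiply by 3.6
Capacity = 2495.5161 * 3.6
= 8983.858 t/h


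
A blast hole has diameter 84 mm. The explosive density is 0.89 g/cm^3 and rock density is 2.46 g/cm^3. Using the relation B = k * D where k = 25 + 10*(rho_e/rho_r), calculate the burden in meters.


First, compute k:
rho_e / rho_r = 0.89 / 2.46 = 0.3617886179
k = 25 + 10 * 0.3617886179 = 28.61788618
Then, compute burden:
B = k * D / 1000 = 28.61788618 * 84 / 1000
= 2403.902439 / 1000
= 2.4039 m

2.4039 m


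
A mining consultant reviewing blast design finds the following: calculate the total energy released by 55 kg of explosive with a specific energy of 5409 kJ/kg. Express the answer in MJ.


Energy = mass * specific_energy / 1000
= 55 * 5409 / 1000
= 297495 / 1000
= 297.495 MJ

297.495 MJ


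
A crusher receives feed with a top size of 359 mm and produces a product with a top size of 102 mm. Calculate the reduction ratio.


3.5196

Reduction ratio = feed size / product size
= 359 / 102
= 3.5196


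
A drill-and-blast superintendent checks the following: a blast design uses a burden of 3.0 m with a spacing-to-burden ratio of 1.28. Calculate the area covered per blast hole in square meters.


First, find the spacing:
Spacing = burden * ratio = 3.0 * 1.28
= 3.84 m
Then, calculate the area:
Area = burden * spacing = 3.0 * 3.84
= 11.52 m^2

11.52 m^2


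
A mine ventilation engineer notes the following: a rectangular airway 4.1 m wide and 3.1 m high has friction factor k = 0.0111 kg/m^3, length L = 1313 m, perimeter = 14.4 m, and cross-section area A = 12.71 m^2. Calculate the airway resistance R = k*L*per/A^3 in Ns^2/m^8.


Compute the numerator:
k * L * per = 0.0111 * 1313 * 14.4
= 209.86992
Compute the denominator:
A^3 = 12.71^3 = 2053.225511
Resistance:
R = 209.86992 / 2053.225511
= 0.1022 Ns^2/m^8

0.1022 Ns^2/m^8


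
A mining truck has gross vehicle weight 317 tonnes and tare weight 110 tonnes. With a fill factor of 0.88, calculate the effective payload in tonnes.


Maximum payload = gross - tare
= 317 - 110 = 207 tonnes
Effective payload = max payload * fill factor
= 207 * 0.88
= 182.16 tonnes

182.16 tonnes


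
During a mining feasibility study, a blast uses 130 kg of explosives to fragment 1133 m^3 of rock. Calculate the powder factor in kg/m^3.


Powder factor = explosive mass / rock volume
= 130 / 1133
= 0.1147 kg/m^3

0.1147 kg/m^3


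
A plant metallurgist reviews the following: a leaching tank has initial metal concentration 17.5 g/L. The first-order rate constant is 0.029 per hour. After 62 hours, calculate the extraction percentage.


Compute the exponent:
-k * t = -0.029 * 62 = -1.798
Remaining concentration:
C = 17.5 * exp(-1.798)
= 17.5 * 0.1656298168
= 2.898521794 g/L
Extracted = 17.5 - 2.898521794 = 14.60147821 g/L
Extraction % = 14.60147821 / 17.5 * 100
= 83.437%

83.437%


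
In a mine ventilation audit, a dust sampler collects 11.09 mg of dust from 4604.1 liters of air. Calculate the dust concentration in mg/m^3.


Convert liters to m^3: 1 m^3 = 1000 L
Concentration = mass / volume * 1000
= 11.09 / 4604.1 * 1000
= 0.00240872266 * 1000
= 2.4087 mg/m^3

2.4087 mg/m^3


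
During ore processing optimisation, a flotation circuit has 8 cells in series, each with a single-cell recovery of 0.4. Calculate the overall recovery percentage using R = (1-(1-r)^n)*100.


Complement of single-cell recovery:
1 - r = 1 - 0.4 = 0.6
Raise to power n:
(1 - r)^8 = 0.6^8 = 0.01679616
Overall recovery:
R = (1 - 0.01679616) * 100
= 98.3204%

98.3204%


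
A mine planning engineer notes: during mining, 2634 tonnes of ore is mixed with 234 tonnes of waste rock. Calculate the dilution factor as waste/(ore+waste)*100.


Total material = ore + waste
= 2634 + 234 = 2868 tonnes
Dilution = waste / total * 100
= 234 / 2868 * 100
= 0.08158995816 * 100
= 8.159%

8.159%


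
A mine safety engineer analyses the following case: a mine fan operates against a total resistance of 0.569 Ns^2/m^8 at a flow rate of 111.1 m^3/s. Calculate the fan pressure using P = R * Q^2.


Compute Q^2:
Q^2 = 111.1^2 = 12343.21
Compute pressure:
P = R * Q^2 = 0.569 * 12343.21
= 7023.2865 Pa

7023.2865 Pa


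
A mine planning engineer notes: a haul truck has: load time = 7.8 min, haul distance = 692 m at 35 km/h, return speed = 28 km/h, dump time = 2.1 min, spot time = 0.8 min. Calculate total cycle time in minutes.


Convert haul speed to m/min: 35 * 1000/60 = 583.3333333 m/min
Haul time = 692 / 583.3333333 = 1.186285714 min
Convert return speed to m/min: 28 * 1000/60 = 466.6666667 m/min
Return time = 692 / 466.6666667 = 1.482857143 min
Total cycle time:
= 7.8 + 1.186285714 + 2.1 + 1.482857143 + 0.8
= 13.3691 min

13.3691 min


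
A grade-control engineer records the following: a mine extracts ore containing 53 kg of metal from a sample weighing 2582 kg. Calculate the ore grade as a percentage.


2.0527%

Ore grade = (metal mass / ore mass) * 100
= (53 / 2582) * 100
= 0.02052672347 * 100
= 2.0527%


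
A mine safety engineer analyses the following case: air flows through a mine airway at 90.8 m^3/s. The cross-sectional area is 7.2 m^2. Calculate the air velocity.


Velocity = flow rate / cross-sectional area
= 90.8 / 7.2
= 12.6111 m/s

12.6111 m/s


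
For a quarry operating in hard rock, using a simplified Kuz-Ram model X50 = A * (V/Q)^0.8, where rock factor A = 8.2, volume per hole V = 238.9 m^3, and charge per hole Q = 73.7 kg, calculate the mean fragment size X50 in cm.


21.0094 cm

Compute V/Q:
V/Q = 238.9 / 73.7 = 3.241519674
Raise to the power 0.8:
(V/Q)^0.8 = 3.241519674^0.8 = 2.562116831
Multiply by A:
X50 = 8.2 * 2.562116831
= 21.0094 cm


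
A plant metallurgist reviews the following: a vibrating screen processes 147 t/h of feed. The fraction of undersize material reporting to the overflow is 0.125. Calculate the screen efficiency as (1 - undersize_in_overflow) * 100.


87.5%

Screen efficiency = (1 - fraction of undersize in overflow) * 100
= (1 - 0.125) * 100
= 0.875 * 100
= 87.5%


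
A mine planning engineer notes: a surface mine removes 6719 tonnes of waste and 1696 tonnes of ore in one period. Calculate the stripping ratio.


Stripping ratio = waste tonnage / ore tonnage
= 6719 / 1696
= 3.9617

3.9617


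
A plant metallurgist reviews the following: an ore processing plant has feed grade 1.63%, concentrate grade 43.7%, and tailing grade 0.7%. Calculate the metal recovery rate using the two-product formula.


Using the two-product formula:
R = 100 * c * (f - t) / (f * (c - t))
Numerator = 100 * 43.7 * (1.63 - 0.7)
= 100 * 43.7 * 0.93
= 4064.1
Denominator = 1.63 * (43.7 - 0.7)
= 1.63 * 43.0
= 70.09
R = 4064.1 / 70.09
= 57.984%

57.984%


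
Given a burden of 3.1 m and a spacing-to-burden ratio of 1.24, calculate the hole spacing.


Spacing = burden * ratio
= 3.1 * 1.24
= 3.844 m

3.844 m


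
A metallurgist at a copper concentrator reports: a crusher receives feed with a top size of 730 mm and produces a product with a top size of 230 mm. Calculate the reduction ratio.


Reduction ratio = feed size / product size
= 730 / 230
= 3.1739

3.1739


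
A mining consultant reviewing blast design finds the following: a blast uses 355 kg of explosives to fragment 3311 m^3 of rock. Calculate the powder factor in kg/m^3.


Powder factor = explosive mass / rock volume
= 355 / 3311
= 0.1072 kg/m^3

0.1072 kg/m^3


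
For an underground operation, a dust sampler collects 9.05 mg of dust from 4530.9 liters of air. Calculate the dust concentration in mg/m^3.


Convert liters to m^3: 1 m^3 = 1000 L
Concentration = mass / volume * 1000
= 9.05 / 4530.9 * 1000
= 0.001997395661 * 1000
= 1.9974 mg/m^3

1.9974 mg/m^3


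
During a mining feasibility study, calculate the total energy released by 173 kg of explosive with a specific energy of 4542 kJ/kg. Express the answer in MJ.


785.766 MJ

Energy = mass * specific_energy / 1000
= 173 * 4542 / 1000
= 785766 / 1000
= 785.766 MJ


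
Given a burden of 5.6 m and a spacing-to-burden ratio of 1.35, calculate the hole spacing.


7.56 m

Spacing = burden * ratio
= 5.6 * 1.35
= 7.56 m


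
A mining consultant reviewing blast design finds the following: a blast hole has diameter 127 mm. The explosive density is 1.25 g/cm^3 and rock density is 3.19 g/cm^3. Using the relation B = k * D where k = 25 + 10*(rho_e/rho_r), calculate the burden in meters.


3.6726 m

First, compute k:
rho_e / rho_r = 1.25 / 3.19 = 0.3918495298
k = 25 + 10 * 0.3918495298 = 28.9184953
Then, compute burden:
B = k * D / 1000 = 28.9184953 * 127 / 1000
= 3672.648903 / 1000
= 3.6726 m


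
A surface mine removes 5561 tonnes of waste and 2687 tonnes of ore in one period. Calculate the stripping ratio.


Stripping ratio = waste tonnage / ore tonnage
= 5561 / 2687
= 2.0696

2.0696


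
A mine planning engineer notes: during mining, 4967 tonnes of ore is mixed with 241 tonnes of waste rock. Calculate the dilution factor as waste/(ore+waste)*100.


Total material = ore + waste
= 4967 + 241 = 5208 tonnes
Dilution = waste / total * 100
= 241 / 5208 * 100
= 0.0462749616 * 100
= 4.6275%

4.6275%


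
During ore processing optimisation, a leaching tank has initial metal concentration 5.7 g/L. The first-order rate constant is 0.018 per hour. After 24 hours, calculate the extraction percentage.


Compute the exponent:
-k * t = -0.018 * 24 = -0.432
Remaining concentration:
C = 5.7 * exp(-0.432)
= 5.7 * 0.6492093767
= 3.700493447 g/L
Extracted = 5.7 - 3.700493447 = 1.999506553 g/L
Extraction % = 1.999506553 / 5.7 * 100
= 35.0791%

35.0791%


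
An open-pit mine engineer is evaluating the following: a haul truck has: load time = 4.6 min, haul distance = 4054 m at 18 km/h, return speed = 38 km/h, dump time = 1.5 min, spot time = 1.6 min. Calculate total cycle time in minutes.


27.6144 min

Convert haul speed to m/min: 18 * 1000/60 = 300 m/min
Haul time = 4054 / 300 = 13.51333333 min
Convert return speed to m/min: 38 * 1000/60 = 633.3333333 m/min
Return time = 4054 / 633.3333333 = 6.401052632 min
Total cycle time:
= 4.6 + 13.51333333 + 1.5 + 6.401052632 + 1.6
= 27.6144 min


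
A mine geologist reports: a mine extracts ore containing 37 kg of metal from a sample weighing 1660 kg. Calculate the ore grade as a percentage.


2.2289%

Ore grade = (metal mass / ore mass) * 100
= (37 / 1660) * 100
= 0.02228915663 * 100
= 2.2289%


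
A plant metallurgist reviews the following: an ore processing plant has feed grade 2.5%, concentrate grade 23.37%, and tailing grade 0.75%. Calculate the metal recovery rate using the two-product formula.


Using the two-product formula:
R = 100 * c * (f - t) / (f * (c - t))
Numerator = 100 * 23.37 * (2.5 - 0.75)
= 100 * 23.37 * 1.75
= 4089.75
Denominator = 2.5 * (23.37 - 0.75)
= 2.5 * 22.62
= 56.55
R = 4089.75 / 56.55
= 72.321%

72.321%


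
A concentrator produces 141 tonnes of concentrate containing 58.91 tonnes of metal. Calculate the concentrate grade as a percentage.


41.7801%

Grade = (metal in concentrate / concentrate mass) * 100
= (58.91 / 141) * 100
= 0.4178014184 * 100
= 41.7801%


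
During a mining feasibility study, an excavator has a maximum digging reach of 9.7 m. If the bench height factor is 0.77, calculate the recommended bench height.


Bench height = reach * factor
= 9.7 * 0.77
= 7.469 m

7.469 m


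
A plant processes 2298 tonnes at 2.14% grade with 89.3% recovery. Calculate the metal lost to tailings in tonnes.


5.262 tonnes

Total metal in feed:
= 2298 * 2.14 / 100 = 49.1772 tonnes
Metal recovered:
= 49.1772 * 89.3 / 100 = 43.9152396 tonnes
Metal lost to tailings:
= 49.1772 - 43.9152396
= 5.262 tonnes


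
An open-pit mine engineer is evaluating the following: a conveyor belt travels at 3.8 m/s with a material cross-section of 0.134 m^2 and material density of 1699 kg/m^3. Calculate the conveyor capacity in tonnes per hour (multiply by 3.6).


3114.4709 t/h

Volumetric flow = speed * area
= 3.8 * 0.134 = 0.5092 m^3/s
Mass flow = volumetric * density
= 0.5092 * 1699 = 865.1308 kg/s
Convert to t/h: multiply by 3.6
Capacity = 865.1308 * 3.6
= 3114.4709 t/h


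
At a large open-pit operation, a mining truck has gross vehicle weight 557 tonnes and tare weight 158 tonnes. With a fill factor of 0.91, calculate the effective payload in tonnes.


Maximum payload = gross - tare
= 557 - 158 = 399 tonnes
Effective payload = max payload * fill factor
= 399 * 0.91
= 363.09 tonnes

363.09 tonnes


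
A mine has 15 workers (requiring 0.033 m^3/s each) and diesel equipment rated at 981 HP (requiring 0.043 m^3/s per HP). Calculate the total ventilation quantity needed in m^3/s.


Airflow for workers:
Q_people = 15 * 0.033 = 0.495 m^3/s
Airflow for diesel equipment:
Q_diesel = 981 * 0.043 = 42.183 m^3/s
Total ventilation:
Q_total = 0.495 + 42.183
= 42.678 m^3/s

42.678 m^3/s


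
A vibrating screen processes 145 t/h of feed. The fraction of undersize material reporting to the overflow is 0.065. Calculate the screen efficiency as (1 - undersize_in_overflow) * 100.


Screen efficiency = (1 - fraction of undersize in overflow) * 100
= (1 - 0.065) * 100
= 0.935 * 100
= 93.5%

93.5%


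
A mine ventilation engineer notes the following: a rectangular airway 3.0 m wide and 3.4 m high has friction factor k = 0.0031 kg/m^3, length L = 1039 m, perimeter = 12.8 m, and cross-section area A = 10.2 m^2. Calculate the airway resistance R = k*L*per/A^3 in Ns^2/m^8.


0.0388 Ns^2/m^8

Compute the numerator:
k * L * per = 0.0031 * 1039 * 12.8
= 41.22752
Compute the denominator:
A^3 = 10.2^3 = 1061.208
Resistance:
R = 41.22752 / 1061.208
= 0.0388 Ns^2/m^8


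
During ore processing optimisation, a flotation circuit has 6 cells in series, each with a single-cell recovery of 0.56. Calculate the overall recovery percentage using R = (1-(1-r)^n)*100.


Complement of single-cell recovery:
1 - r = 1 - 0.56 = 0.44
Raise to power n:
(1 - r)^6 = 0.44^6 = 0.007256313856
Overall recovery:
R = (1 - 0.007256313856) * 100
= 99.2744%

99.2744%


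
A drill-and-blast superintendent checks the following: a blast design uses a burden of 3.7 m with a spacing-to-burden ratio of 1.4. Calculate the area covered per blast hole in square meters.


First, find the spacing:
Spacing = burden * ratio = 3.7 * 1.4
= 5.18 m
Then, calculate the area:
Area = burden * spacing = 3.7 * 5.18
= 19.166 m^2

19.166 m^2


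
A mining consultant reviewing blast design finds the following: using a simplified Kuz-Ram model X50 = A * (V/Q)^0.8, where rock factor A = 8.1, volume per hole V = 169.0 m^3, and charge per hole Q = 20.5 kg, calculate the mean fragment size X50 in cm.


43.7916 cm

Compute V/Q:
V/Q = 169.0 / 20.5 = 8.243902439
Raise to the power 0.8:
(V/Q)^0.8 = 8.243902439^0.8 = 5.406376353
Multiply by A:
X50 = 8.1 * 5.406376353
= 43.7916 cm


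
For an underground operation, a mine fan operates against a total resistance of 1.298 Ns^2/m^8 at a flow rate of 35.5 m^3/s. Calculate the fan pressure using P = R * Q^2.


Compute Q^2:
Q^2 = 35.5^2 = 1260.25
Compute pressure:
P = R * Q^2 = 1.298 * 1260.25
= 1635.8045 Pa

1635.8045 Pa


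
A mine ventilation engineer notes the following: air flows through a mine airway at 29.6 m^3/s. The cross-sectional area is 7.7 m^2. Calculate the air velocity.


Velocity = flow rate / cross-sectional area
= 29.6 / 7.7
= 3.8442 m/s

3.8442 m/s


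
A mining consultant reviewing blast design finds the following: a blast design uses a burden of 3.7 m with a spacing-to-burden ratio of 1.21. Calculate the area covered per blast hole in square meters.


16.5649 m^2

First, find the spacing:
Spacing = burden * ratio = 3.7 * 1.21
= 4.477 m
Then, calculate the area:
Area = burden * spacing = 3.7 * 4.477
= 16.5649 m^2


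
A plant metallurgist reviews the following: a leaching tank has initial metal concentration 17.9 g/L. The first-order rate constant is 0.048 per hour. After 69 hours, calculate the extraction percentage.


Compute the exponent:
-k * t = -0.048 * 69 = -3.312
Remaining concentration:
C = 17.9 * exp(-3.312)
= 17.9 * 0.03644321439
= 0.6523335376 g/L
Extracted = 17.9 - 0.6523335376 = 17.24766646 g/L
Extraction % = 17.24766646 / 17.9 * 100
= 96.3557%

96.3557%


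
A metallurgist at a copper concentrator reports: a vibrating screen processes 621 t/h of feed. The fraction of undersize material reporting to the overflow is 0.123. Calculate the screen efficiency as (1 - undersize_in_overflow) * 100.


87.7%

Screen efficiency = (1 - fraction of undersize in overflow) * 100
= (1 - 0.123) * 100
= 0.877 * 100
= 87.7%


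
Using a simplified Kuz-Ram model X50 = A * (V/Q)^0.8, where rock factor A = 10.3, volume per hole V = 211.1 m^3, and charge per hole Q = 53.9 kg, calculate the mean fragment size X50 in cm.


30.7013 cm

Compute V/Q:
V/Q = 211.1 / 53.9 = 3.916512059
Raise to the power 0.8:
(V/Q)^0.8 = 3.916512059^0.8 = 2.98070897
Multiply by A:
X50 = 10.3 * 2.98070897
= 30.7013 cm


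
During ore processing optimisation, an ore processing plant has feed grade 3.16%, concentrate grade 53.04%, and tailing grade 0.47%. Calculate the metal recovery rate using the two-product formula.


85.8877%

Using the two-product formula:
R = 100 * c * (f - t) / (f * (c - t))
Numerator = 100 * 53.04 * (3.16 - 0.47)
= 100 * 53.04 * 2.69
= 14267.76
Denominator = 3.16 * (53.04 - 0.47)
= 3.16 * 52.57
= 166.1212
R = 14267.76 / 166.1212
= 85.8877%


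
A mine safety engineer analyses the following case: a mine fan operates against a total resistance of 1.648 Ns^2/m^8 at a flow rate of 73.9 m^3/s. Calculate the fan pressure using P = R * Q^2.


Compute Q^2:
Q^2 = 73.9^2 = 5461.21
Compute pressure:
P = R * Q^2 = 1.648 * 5461.21
= 9000.0741 Pa

9000.0741 Pa


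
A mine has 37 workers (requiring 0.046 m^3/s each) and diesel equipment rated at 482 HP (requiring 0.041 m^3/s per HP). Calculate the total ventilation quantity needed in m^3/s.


21.464 m^3/s

Airflow for workers:
Q_people = 37 * 0.046 = 1.702 m^3/s
Airflow for diesel equipment:
Q_diesel = 482 * 0.041 = 19.762 m^3/s
Total ventilation:
Q_total = 1.702 + 19.762
= 21.464 m^3/s


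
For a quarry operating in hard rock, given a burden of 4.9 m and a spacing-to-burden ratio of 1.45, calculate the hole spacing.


7.105 m

Spacing = burden * ratio
= 4.9 * 1.45
= 7.105 m


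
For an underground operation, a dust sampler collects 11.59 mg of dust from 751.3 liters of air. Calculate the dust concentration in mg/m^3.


Convert liters to m^3: 1 m^3 = 1000 L
Concentration = mass / volume * 1000
= 11.59 / 751.3 * 1000
= 0.0154265939 * 1000
= 15.4266 mg/m^3

15.4266 mg/m^3


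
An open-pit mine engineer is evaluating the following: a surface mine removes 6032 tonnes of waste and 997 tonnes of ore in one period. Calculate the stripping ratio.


6.0502

Stripping ratio = waste tonnage / ore tonnage
= 6032 / 997
= 6.0502


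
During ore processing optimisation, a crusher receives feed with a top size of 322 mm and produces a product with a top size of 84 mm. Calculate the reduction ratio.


Reduction ratio = feed size / product size
= 322 / 84
= 3.8333

3.8333


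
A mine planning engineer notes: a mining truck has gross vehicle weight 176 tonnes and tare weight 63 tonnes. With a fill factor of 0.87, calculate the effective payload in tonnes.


Maximum payload = gross - tare
= 176 - 63 = 113 tonnes
Effective payload = max payload * fill factor
= 113 * 0.87
= 98.31 tonnes

98.31 tonnes


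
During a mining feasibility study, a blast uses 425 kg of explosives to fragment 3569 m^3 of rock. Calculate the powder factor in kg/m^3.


0.1191 kg/m^3

Powder factor = explosive mass / rock volume
= 425 / 3569
= 0.1191 kg/m^3


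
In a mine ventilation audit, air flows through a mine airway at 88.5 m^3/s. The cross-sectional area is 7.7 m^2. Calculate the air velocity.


Velocity = flow rate / cross-sectional area
= 88.5 / 7.7
= 11.4935 m/s

11.4935 m/s


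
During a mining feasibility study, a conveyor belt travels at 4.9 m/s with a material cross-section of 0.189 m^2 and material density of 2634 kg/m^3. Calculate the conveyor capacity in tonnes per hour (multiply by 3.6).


Volumetric flow = speed * area
= 4.9 * 0.189 = 0.9261 m^3/s
Mass flow = volumetric * density
= 0.9261 * 2634 = 2439.3474 kg/s
Convert to t/h: multiply by 3.6
Capacity = 2439.3474 * 3.6
= 8781.6506 t/h

8781.6506 t/h


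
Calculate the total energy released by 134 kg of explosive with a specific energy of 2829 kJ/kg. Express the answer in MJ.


379.086 MJ

Energy = mass * specific_energy / 1000
= 134 * 2829 / 1000
= 379086 / 1000
= 379.086 MJ


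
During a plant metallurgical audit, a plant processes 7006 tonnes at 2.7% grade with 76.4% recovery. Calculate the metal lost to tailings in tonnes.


Total metal in feed:
= 7006 * 2.7 / 100 = 189.162 tonnes
Metal recovered:
= 189.162 * 76.4 / 100 = 144.519768 tonnes
Metal lost to tailings:
= 189.162 - 144.519768
= 44.6422 tonnes

44.6422 tonnes


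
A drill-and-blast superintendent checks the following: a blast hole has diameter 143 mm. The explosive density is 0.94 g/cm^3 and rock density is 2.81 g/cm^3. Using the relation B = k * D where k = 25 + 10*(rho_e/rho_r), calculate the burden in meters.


4.0534 m

First, compute k:
rho_e / rho_r = 0.94 / 2.81 = 0.334519573
k = 25 + 10 * 0.334519573 = 28.34519573
Then, compute burden:
B = k * D / 1000 = 28.34519573 * 143 / 1000
= 4053.362989 / 1000
= 4.0534 m


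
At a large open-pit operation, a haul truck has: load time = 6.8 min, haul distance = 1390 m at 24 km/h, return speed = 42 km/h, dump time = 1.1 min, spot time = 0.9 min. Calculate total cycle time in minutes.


14.2607 min

Convert haul speed to m/min: 24 * 1000/60 = 400 m/min
Haul time = 1390 / 400 = 3.475 min
Convert return speed to m/min: 42 * 1000/60 = 700 m/min
Return time = 1390 / 700 = 1.985714286 min
Total cycle time:
= 6.8 + 3.475 + 1.1 + 1.985714286 + 0.9
= 14.2607 min


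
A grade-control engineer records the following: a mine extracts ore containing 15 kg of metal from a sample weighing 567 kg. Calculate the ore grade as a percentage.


2.6455%

Ore grade = (metal mass / ore mass) * 100
= (15 / 567) * 100
= 0.02645502646 * 100
= 2.6455%


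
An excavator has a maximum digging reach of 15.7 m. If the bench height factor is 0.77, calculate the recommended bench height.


12.089 m

Bench height = reach * factor
= 15.7 * 0.77
= 12.089 m


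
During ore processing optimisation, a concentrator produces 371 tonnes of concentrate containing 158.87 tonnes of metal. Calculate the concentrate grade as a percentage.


42.8221%

Grade = (metal in concentrate / concentrate mass) * 100
= (158.87 / 371) * 100
= 0.4282210243 * 100
= 42.8221%


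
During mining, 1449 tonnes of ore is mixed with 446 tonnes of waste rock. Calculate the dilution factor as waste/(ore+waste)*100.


Total material = ore + waste
= 1449 + 446 = 1895 tonnes
Dilution = waste / total * 100
= 446 / 1895 * 100
= 0.2353562005 * 100
= 23.5356%

23.5356%


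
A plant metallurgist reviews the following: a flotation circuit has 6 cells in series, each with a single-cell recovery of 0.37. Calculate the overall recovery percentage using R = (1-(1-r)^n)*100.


Complement of single-cell recovery:
1 - r = 1 - 0.37 = 0.63
Raise to power n:
(1 - r)^6 = 0.63^6 = 0.06252350221
Overall recovery:
R = (1 - 0.06252350221) * 100
= 93.7476%

93.7476%


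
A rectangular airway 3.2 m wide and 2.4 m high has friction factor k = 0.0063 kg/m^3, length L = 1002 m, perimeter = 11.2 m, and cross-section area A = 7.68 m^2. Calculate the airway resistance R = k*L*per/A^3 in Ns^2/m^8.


Compute the numerator:
k * L * per = 0.0063 * 1002 * 11.2
= 70.70112
Compute the denominator:
A^3 = 7.68^3 = 452.984832
Resistance:
R = 70.70112 / 452.984832
= 0.1561 Ns^2/m^8

0.1561 Ns^2/m^8


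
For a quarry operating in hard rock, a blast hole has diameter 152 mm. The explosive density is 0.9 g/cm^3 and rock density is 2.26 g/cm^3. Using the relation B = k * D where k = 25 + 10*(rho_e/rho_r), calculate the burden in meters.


4.4053 m

First, compute k:
rho_e / rho_r = 0.9 / 2.26 = 0.3982300885
k = 25 + 10 * 0.3982300885 = 28.98230088
Then, compute burden:
B = k * D / 1000 = 28.98230088 * 152 / 1000
= 4405.309735 / 1000
= 4.4053 m


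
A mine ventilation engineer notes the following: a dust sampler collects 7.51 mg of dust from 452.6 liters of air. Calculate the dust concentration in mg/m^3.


Convert liters to m^3: 1 m^3 = 1000 L
Concentration = mass / volume * 1000
= 7.51 / 452.6 * 1000
= 0.01659301812 * 1000
= 16.593 mg/m^3

16.593 mg/m^3


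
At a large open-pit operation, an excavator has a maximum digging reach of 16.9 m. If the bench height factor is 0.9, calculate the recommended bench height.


15.21 m

Bench height = reach * factor
= 16.9 * 0.9
= 15.21 m


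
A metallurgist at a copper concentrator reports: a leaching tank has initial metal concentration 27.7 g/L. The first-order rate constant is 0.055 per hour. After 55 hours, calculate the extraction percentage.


95.1442%

Compute the exponent:
-k * t = -0.055 * 55 = -3.025
Remaining concentration:
C = 27.7 * exp(-3.025)
= 27.7 * 0.04855782127
= 1.345051649 g/L
Extracted = 27.7 - 1.345051649 = 26.35494835 g/L
Extraction % = 26.35494835 / 27.7 * 100
= 95.1442%


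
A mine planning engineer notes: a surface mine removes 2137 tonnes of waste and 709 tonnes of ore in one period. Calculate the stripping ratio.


Stripping ratio = waste tonnage / ore tonnage
= 2137 / 709
= 3.0141

3.0141


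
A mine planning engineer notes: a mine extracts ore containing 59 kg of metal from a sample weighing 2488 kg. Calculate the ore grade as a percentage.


Ore grade = (metal mass / ore mass) * 100
= (59 / 2488) * 100
= 0.02371382637 * 100
= 2.3714%

2.3714%


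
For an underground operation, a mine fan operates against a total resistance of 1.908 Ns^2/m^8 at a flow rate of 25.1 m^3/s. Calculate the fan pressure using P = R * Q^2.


Compute Q^2:
Q^2 = 25.1^2 = 630.01
Compute pressure:
P = R * Q^2 = 1.908 * 630.01
= 1202.0591 Pa

1202.0591 Pa


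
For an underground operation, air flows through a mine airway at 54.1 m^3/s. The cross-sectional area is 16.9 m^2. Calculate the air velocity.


Velocity = flow rate / cross-sectional area
= 54.1 / 16.9
= 3.2012 m/s

3.2012 m/s


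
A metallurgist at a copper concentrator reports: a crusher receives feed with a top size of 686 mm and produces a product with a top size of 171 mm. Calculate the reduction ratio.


4.0117

Reduction ratio = feed size / product size
= 686 / 171
= 4.0117


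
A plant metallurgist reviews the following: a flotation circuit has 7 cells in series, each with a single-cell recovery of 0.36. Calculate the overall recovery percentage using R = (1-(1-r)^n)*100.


95.602%

Complement of single-cell recovery:
1 - r = 1 - 0.36 = 0.64
Raise to power n:
(1 - r)^7 = 0.64^7 = 0.04398046511
Overall recovery:
R = (1 - 0.04398046511) * 100
= 95.602%


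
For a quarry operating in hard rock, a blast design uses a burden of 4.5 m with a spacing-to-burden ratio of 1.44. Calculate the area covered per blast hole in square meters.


First, find the spacing:
Spacing = burden * ratio = 4.5 * 1.44
= 6.48 m
Then, calculate the area:
Area = burden * spacing = 4.5 * 6.48
= 29.16 m^2

29.16 m^2


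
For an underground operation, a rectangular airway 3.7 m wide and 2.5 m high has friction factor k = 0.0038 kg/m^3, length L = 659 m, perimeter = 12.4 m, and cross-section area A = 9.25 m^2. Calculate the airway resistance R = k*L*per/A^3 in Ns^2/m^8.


0.0392 Ns^2/m^8

Compute the numerator:
k * L * per = 0.0038 * 659 * 12.4
= 31.05208
Compute the denominator:
A^3 = 9.25^3 = 791.453125
Resistance:
R = 31.05208 / 791.453125
= 0.0392 Ns^2/m^8


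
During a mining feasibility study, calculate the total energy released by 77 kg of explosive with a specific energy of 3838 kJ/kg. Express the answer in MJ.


Energy = mass * specific_energy / 1000
= 77 * 3838 / 1000
= 295526 / 1000
= 295.526 MJ

295.526 MJ


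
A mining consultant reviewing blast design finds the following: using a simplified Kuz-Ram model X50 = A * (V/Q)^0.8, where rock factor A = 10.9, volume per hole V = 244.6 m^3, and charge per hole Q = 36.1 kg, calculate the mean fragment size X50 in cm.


Compute V/Q:
V/Q = 244.6 / 36.1 = 6.775623269
Raise to the power 0.8:
(V/Q)^0.8 = 6.775623269^0.8 = 4.62124933
Multiply by A:
X50 = 10.9 * 4.62124933
= 50.3716 cm

50.3716 cm


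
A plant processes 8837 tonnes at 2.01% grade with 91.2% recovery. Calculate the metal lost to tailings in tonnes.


Total metal in feed:
= 8837 * 2.01 / 100 = 177.6237 tonnes
Metal recovered:
= 177.6237 * 91.2 / 100 = 161.9928144 tonnes
Metal lost to tailings:
= 177.6237 - 161.9928144
= 15.6309 tonnes

15.6309 tonnes


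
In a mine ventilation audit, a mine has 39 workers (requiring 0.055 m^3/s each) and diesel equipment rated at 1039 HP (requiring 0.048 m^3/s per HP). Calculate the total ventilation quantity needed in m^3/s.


Airflow for workers:
Q_people = 39 * 0.055 = 2.145 m^3/s
Airflow for diesel equipment:
Q_diesel = 1039 * 0.048 = 49.872 m^3/s
Total ventilation:
Q_total = 2.145 + 49.872
= 52.017 m^3/s

52.017 m^3/s


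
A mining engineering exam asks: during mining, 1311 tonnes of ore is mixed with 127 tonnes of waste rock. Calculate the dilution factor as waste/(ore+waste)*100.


Total material = ore + waste
= 1311 + 127 = 1438 tonnes
Dilution = waste / total * 100
= 127 / 1438 * 100
= 0.08831710709 * 100
= 8.8317%

8.8317%


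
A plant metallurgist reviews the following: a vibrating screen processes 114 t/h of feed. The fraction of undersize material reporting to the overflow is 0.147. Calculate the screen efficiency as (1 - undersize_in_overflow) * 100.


Screen efficiency = (1 - fraction of undersize in overflow) * 100
= (1 - 0.147) * 100
= 0.853 * 100
= 85.3%

85.3%


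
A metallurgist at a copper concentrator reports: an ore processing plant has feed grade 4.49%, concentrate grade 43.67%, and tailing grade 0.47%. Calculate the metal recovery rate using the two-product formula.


90.5064%

Using the two-product formula:
R = 100 * c * (f - t) / (f * (c - t))
Numerator = 100 * 43.67 * (4.49 - 0.47)
= 100 * 43.67 * 4.02
= 17555.34
Denominator = 4.49 * (43.67 - 0.47)
= 4.49 * 43.2
= 193.968
R = 17555.34 / 193.968
= 90.5064%


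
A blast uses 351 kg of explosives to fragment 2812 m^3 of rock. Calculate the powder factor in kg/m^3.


0.1248 kg/m^3

Powder factor = explosive mass / rock volume
= 351 / 2812
= 0.1248 kg/m^3


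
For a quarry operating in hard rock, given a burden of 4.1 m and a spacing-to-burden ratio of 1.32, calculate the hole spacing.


5.412 m

Spacing = burden * ratio
= 4.1 * 1.32
= 5.412 m


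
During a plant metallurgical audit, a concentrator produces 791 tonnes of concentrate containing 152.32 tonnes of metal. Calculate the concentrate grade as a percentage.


Grade = (metal in concentrate / concentrate mass) * 100
= (152.32 / 791) * 100
= 0.1925663717 * 100
= 19.2566%

19.2566%
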